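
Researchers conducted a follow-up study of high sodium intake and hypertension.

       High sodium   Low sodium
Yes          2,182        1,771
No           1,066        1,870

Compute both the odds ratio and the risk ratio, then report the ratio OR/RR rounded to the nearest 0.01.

Reading the table with exposure as columns: a = 2182 (High sodium, case), b = 1066 (High sodium, non-case), c = 1771 (Low sodium, case), d = 1870.
OR = (2182·1870)/(1066·1771) = 4080340/1887886 = 2.16133
Risk in exposed = 2182/3248 = 0.67180; risk in unexposed = 1771/3641 = 0.48640; RR = 1.38115
OR/RR = 2.16133 / 1.38115 = 1.56488
The outcome is not rare, so the OR lies further from 1 than the RR.

1.56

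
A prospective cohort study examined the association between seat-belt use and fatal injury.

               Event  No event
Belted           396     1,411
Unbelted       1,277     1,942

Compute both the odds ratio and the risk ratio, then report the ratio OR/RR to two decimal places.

0.77

Cells: a = 396, b = 1411, c = 1277, d = 1942.
OR = (396·1942)/(1411·1277) = 769032/1801847 = 0.42680
Risk in exposed = 396/1807 = 0.21915; risk in unexposed = 1277/3219 = 0.39671; RR = 0.55242
OR/RR = 0.42680 / 0.55242 = 0.77261
The outcome is not rare, so the OR lies further from 1 than the RR.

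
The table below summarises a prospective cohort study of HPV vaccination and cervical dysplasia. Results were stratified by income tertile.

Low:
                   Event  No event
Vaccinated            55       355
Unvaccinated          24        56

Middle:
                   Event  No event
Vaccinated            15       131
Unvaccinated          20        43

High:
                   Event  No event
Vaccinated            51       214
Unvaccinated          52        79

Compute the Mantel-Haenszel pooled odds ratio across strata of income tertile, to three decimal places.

OR_MH = Σ(aᵢdᵢ/nᵢ) / Σ(bᵢcᵢ/nᵢ), where nᵢ is the stratum total.
Stratum 1 (Low): n = 490; a·d/n = 55·56/490 = 6.2857; b·c/n = 355·24/490 = 17.3878
Stratum 2 (Middle): n = 209; a·d/n = 15·43/209 = 3.0861; b·c/n = 131·20/209 = 12.5359
Stratum 3 (High): n = 396; a·d/n = 51·79/396 = 10.1742; b·c/n = 214·52/396 = 28.1010
OR_MH = (6.2857 + 3.0861 + 10.1742) / (17.3878 + 12.5359 + 28.1010) = 19.5461 / 58.0247 = 0.33686

0.337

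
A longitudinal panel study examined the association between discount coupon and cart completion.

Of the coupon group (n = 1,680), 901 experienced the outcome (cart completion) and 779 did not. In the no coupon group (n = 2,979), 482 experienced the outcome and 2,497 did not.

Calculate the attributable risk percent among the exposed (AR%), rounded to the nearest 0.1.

69.8

From the description: a = 901, b = 779, c = 482, d = 2497.
Risk in exposed = 901/1680 = 0.53631; risk in unexposed = 482/2979 = 0.16180.
RR = 0.53631/0.16180 = 3.31466
AR% = (RR − 1)/RR × 100 = (3.31466 − 1)/3.31466 × 100 = 69.8310%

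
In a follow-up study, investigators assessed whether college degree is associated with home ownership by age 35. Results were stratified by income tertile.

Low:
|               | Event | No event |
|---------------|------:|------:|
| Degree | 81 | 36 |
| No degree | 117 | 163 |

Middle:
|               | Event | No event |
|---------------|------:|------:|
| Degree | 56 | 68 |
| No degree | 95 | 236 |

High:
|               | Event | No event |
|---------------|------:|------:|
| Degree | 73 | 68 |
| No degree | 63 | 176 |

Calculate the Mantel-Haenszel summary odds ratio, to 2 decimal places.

2.66

OR_MH = Σ(aᵢdᵢ/nᵢ) / Σ(bᵢcᵢ/nᵢ), where nᵢ is the stratum total.
Stratum 1 (Low): n = 397; a·d/n = 81·163/397 = 33.2569; b·c/n = 36·117/397 = 10.6096
Stratum 2 (Middle): n = 455; a·d/n = 56·236/455 = 29.0462; b·c/n = 68·95/455 = 14.1978
Stratum 3 (High): n = 380; a·d/n = 73·176/380 = 33.8105; b·c/n = 68·63/380 = 11.2737
OR_MH = (33.2569 + 29.0462 + 33.8105) / (10.6096 + 14.1978 + 11.2737) = 96.1136 / 36.0811 = 2.66382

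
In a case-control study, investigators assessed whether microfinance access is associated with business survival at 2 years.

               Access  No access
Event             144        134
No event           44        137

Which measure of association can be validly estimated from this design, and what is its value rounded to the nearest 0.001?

Reading the table with exposure as columns: a = 144 (Access, case), b = 44 (Access, non-case), c = 134 (No access, case), d = 137.
This is a case-control study: participants were sampled on outcome status, so risks in the source population cannot be estimated directly — relative risk is not valid here. The odds ratio is the appropriate measure.
OR = (a·d)/(b·c) = (144 × 137) / (44 × 134) = 19728 / 5896 = 3.34600

3.346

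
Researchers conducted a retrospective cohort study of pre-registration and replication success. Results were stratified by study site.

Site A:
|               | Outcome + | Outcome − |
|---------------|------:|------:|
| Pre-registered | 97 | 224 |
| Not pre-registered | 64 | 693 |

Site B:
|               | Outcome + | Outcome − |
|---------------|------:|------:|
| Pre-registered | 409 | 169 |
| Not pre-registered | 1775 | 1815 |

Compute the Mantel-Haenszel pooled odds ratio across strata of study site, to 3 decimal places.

OR_MH = Σ(aᵢdᵢ/nᵢ) / Σ(bᵢcᵢ/nᵢ), where nᵢ is the stratum total.
Stratum 1 (Site A): n = 1078; a·d/n = 97·693/1078 = 62.3571; b·c/n = 224·64/1078 = 13.2987
Stratum 2 (Site B): n = 4168; a·d/n = 409·1815/4168 = 178.1034; b·c/n = 169·1775/4168 = 71.9710
OR_MH = (62.3571 + 178.1034) / (13.2987 + 71.9710) = 240.4605 / 85.2697 = 2.82000

2.820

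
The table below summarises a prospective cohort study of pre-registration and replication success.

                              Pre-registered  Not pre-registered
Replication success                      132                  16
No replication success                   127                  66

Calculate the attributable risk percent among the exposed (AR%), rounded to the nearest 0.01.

Reading the table with exposure as columns: a = 132 (Pre-registered, case), b = 127 (Pre-registered, non-case), c = 16 (Not pre-registered, case), d = 66.
Risk in exposed = 132/259 = 0.50965; risk in unexposed = 16/82 = 0.19512.
RR = 0.50965/0.19512 = 2.61197
AR% = (RR − 1)/RR × 100 = (2.61197 − 1)/2.61197 × 100 = 61.7147%

61.71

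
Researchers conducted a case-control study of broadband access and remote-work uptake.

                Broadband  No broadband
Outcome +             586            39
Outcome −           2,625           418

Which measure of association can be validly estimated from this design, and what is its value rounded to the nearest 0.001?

2.393

Reading the table with exposure as columns: a = 586 (Broadband, case), b = 2625 (Broadband, non-case), c = 39 (No broadband, case), d = 418.
This is a case-control study: participants were sampled on outcome status, so risks in the source population cannot be estimated directly — relative risk is not valid here. The odds ratio is the appropriate measure.
OR = (a·d)/(b·c) = (586 × 418) / (2625 × 39) = 244948 / 102375 = 2.39265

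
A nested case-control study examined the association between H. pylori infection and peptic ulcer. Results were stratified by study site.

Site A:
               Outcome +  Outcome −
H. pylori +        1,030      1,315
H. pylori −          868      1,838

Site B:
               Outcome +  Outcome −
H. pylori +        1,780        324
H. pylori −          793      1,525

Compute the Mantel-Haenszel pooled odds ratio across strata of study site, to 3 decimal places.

OR_MH = Σ(aᵢdᵢ/nᵢ) / Σ(bᵢcᵢ/nᵢ), where nᵢ is the stratum total.
Stratum 1 (Site A): n = 5051; a·d/n = 1030·1838/5051 = 374.8050; b·c/n = 1315·868/5051 = 225.9790
Stratum 2 (Site B): n = 4422; a·d/n = 1780·1525/4422 = 613.8625; b·c/n = 324·793/4422 = 58.1031
OR_MH = (374.8050 + 613.8625) / (225.9790 + 58.1031) = 988.6675 / 284.0821 = 3.48022

3.480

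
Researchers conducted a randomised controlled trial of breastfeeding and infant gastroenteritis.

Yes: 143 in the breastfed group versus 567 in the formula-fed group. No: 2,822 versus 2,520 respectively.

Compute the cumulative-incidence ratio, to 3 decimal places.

From the description: a = 143, b = 2822, c = 567, d = 2520.
Risk in exposed = 143/2965 = 0.04823; risk in unexposed = 567/3087 = 0.18367.
RR = 0.04823 / 0.18367 = 0.26258
The risk is 74% lower among the exposed than among the unexposed.

0.263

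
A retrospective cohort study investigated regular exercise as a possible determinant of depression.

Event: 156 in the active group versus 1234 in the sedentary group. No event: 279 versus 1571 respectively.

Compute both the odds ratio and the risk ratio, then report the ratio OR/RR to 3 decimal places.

0.873

From the description: a = 156, b = 279, c = 1234, d = 1571.
OR = (156·1571)/(279·1234) = 245076/344286 = 0.71184
Risk in exposed = 156/435 = 0.35862; risk in unexposed = 1234/2805 = 0.43993; RR = 0.81518
OR/RR = 0.71184 / 0.81518 = 0.87323
The outcome is not rare, so the OR lies further from 1 than the RR.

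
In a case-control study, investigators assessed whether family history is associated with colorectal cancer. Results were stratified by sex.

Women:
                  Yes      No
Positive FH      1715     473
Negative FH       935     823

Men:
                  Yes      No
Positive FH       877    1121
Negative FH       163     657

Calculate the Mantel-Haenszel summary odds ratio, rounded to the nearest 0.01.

OR_MH = Σ(aᵢdᵢ/nᵢ) / Σ(bᵢcᵢ/nᵢ), where nᵢ is the stratum total.
Stratum 1 (Women): n = 3946; a·d/n = 1715·823/3946 = 357.6901; b·c/n = 473·935/3946 = 112.0768
Stratum 2 (Men): n = 2818; a·d/n = 877·657/2818 = 204.4674; b·c/n = 1121·163/2818 = 64.8414
OR_MH = (357.6901 + 204.4674) / (112.0768 + 64.8414) = 562.1574 / 176.9182 = 3.17750

3.18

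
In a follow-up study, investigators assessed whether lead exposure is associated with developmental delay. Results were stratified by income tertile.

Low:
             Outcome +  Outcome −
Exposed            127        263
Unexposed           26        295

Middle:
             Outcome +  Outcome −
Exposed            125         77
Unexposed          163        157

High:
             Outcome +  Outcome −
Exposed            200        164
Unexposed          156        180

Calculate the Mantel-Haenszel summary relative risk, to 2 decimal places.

1.45

RR_MH = Σ(aᵢ·n₀ᵢ/nᵢ) / Σ(cᵢ·n₁ᵢ/nᵢ), with n₁ᵢ = aᵢ+bᵢ (exposed), n₀ᵢ = cᵢ+dᵢ (unexposed), nᵢ = n₁ᵢ+n₀ᵢ.
Stratum 1 (Low): n₁ = 390, n₀ = 321, n = 711; a·n₀/n = 127·321/711 = 57.3376; c·n₁/n = 26·390/711 = 14.2616
Stratum 2 (Middle): n₁ = 202, n₀ = 320, n = 522; a·n₀/n = 125·320/522 = 76.6284; c·n₁/n = 163·202/522 = 63.0766
Stratum 3 (High): n₁ = 364, n₀ = 336, n = 700; a·n₀/n = 200·336/700 = 96.0000; c·n₁/n = 156·364/700 = 81.1200
RR_MH = (57.3376 + 76.6284 + 96.0000) / (14.2616 + 63.0766 + 81.1200) = 229.9659 / 158.4582 = 1.45127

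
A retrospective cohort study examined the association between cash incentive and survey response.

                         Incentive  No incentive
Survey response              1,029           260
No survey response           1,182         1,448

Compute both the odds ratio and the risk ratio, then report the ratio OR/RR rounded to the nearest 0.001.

1.586

Reading the table with exposure as columns: a = 1029 (Incentive, case), b = 1182 (Incentive, non-case), c = 260 (No incentive, case), d = 1448.
OR = (1029·1448)/(1182·260) = 1489992/307320 = 4.84834
Risk in exposed = 1029/2211 = 0.46540; risk in unexposed = 260/1708 = 0.15222; RR = 3.05732
OR/RR = 4.84834 / 3.05732 = 1.58581
The outcome is not rare, so the OR lies further from 1 than the RR.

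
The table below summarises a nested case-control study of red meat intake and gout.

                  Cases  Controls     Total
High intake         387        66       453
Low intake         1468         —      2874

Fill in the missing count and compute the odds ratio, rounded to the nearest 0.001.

5.616

The missing cell is in the unexposed row: 2874 − 1468 = 1406.
So a = 387, b = 66, c = 1468, d = 1406.
OR = (a·d)/(b·c) = (387 × 1406) / (66 × 1468) = 544122 / 96888 = 5.61599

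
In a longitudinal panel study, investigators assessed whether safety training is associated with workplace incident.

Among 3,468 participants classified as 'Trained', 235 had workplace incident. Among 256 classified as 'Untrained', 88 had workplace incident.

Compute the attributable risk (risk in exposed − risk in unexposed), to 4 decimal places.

From the description: a = 235, b = 3233, c = 88, d = 168.
Risk in exposed = 235/3468 = 0.067762; risk in unexposed = 88/256 = 0.343750.
Risk difference = 0.067762 − 0.343750 = -0.275988

-0.2760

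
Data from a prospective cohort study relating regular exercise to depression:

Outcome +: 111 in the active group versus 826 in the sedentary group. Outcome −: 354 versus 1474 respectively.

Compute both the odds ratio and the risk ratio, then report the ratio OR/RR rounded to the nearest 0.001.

From the description: a = 111, b = 354, c = 826, d = 1474.
OR = (111·1474)/(354·826) = 163614/292404 = 0.55955
Risk in exposed = 111/465 = 0.23871; risk in unexposed = 826/2300 = 0.35913; RR = 0.66469
OR/RR = 0.55955 / 0.66469 = 0.84182
The outcome is not rare, so the OR lies further from 1 than the RR.

0.842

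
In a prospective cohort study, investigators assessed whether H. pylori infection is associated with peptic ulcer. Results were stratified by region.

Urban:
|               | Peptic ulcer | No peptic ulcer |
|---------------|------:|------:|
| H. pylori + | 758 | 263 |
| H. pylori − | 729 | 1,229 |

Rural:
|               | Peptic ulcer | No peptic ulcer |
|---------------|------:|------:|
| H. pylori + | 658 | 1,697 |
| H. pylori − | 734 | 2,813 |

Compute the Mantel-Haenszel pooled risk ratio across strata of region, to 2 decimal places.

RR_MH = Σ(aᵢ·n₀ᵢ/nᵢ) / Σ(cᵢ·n₁ᵢ/nᵢ), with n₁ᵢ = aᵢ+bᵢ (exposed), n₀ᵢ = cᵢ+dᵢ (unexposed), nᵢ = n₁ᵢ+n₀ᵢ.
Stratum 1 (Urban): n₁ = 1021, n₀ = 1958, n = 2979; a·n₀/n = 758·1958/2979 = 498.2088; c·n₁/n = 729·1021/2979 = 249.8520
Stratum 2 (Rural): n₁ = 2355, n₀ = 3547, n = 5902; a·n₀/n = 658·3547/5902 = 395.4466; c·n₁/n = 734·2355/5902 = 292.8787
RR_MH = (498.2088 + 395.4466) / (249.8520 + 292.8787) = 893.6554 / 542.7306 = 1.64659

1.65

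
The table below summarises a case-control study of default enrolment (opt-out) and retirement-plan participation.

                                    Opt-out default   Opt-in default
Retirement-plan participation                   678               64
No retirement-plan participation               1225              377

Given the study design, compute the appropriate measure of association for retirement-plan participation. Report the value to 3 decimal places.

Reading the table with exposure as columns: a = 678 (Opt-out default, case), b = 1225 (Opt-out default, non-case), c = 64 (Opt-in default, case), d = 377.
This is a case-control study: participants were sampled on outcome status, so risks in the source population cannot be estimated directly — relative risk is not valid here. The odds ratio is the appropriate measure.
OR = (a·d)/(b·c) = (678 × 377) / (1225 × 64) = 255606 / 78400 = 3.26028

3.260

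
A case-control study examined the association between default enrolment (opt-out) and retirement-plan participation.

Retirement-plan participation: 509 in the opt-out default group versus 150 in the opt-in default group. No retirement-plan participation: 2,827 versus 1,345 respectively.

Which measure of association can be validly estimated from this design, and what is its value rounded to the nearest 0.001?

From the description: a = 509, b = 2827, c = 150, d = 1345.
This is a case-control study: participants were sampled on outcome status, so risks in the source population cannot be estimated directly — relative risk is not valid here. The odds ratio is the appropriate measure.
OR = (a·d)/(b·c) = (509 × 1345) / (2827 × 150) = 684605 / 424050 = 1.61444

1.614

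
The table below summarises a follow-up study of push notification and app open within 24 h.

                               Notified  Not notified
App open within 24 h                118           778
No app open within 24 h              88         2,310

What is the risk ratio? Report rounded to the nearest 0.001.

2.274

Reading the table with exposure as columns: a = 118 (Notified, case), b = 88 (Notified, non-case), c = 778 (Not notified, case), d = 2310.
Risk in exposed = 118/206 = 0.57282; risk in unexposed = 778/3088 = 0.25194.
RR = 0.57282 / 0.25194 = 2.27359
The risk among the exposed is 2.27 times that among the unexposed.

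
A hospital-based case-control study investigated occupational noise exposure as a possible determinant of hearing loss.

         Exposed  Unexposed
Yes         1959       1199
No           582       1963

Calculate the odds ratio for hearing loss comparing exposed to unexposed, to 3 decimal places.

Reading the table with exposure as columns: a = 1959 (Exposed, case), b = 582 (Exposed, non-case), c = 1199 (Unexposed, case), d = 1963.
OR = (a·d)/(b·c) = (1959 × 1963) / (582 × 1199) = 3845517 / 697818 = 5.51077
The odds of hearing loss are about 5.51 times as high in the exposed group.

5.511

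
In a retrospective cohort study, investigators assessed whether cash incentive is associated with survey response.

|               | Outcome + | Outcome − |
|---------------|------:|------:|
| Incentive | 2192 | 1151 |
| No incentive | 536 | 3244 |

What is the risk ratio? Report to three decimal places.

Cells: a = 2192, b = 1151, c = 536, d = 3244.
Risk in exposed = 2192/3343 = 0.65570; risk in unexposed = 536/3780 = 0.14180.
RR = 0.65570 / 0.14180 = 4.62414
The risk among the exposed is 4.62 times that among the unexposed.

4.624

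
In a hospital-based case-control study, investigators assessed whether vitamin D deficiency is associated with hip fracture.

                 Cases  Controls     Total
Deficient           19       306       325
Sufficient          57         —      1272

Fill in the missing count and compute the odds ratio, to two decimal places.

1.32

The missing cell is in the unexposed row: 1272 − 57 = 1215.
So a = 19, b = 306, c = 57, d = 1215.
OR = (a·d)/(b·c) = (19 × 1215) / (306 × 57) = 23085 / 17442 = 1.32353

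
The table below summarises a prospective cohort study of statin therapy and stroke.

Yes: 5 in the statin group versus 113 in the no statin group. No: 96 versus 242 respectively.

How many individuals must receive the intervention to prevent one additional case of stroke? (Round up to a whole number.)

4

Risk in treated group = 5/101 = 0.04950; risk in control = 113/355 = 0.31831.
Absolute risk reduction = 0.31831 − 0.04950 = 0.26880
NNT = 1 / ARR = 1 / 0.26880 = 3.720 → round up → 4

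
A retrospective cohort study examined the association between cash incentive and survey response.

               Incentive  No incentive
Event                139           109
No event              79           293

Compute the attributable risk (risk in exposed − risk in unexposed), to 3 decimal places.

Reading the table with exposure as columns: a = 139 (Incentive, case), b = 79 (Incentive, non-case), c = 109 (No incentive, case), d = 293.
Risk in exposed = 139/218 = 0.637615; risk in unexposed = 109/402 = 0.271144.
Risk difference = 0.637615 − 0.271144 = 0.366470

0.366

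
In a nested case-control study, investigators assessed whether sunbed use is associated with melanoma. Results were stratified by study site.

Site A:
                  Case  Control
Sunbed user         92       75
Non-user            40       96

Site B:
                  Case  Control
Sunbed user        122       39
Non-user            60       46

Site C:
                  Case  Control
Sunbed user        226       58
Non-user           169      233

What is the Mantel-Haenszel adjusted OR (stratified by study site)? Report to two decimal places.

OR_MH = Σ(aᵢdᵢ/nᵢ) / Σ(bᵢcᵢ/nᵢ), where nᵢ is the stratum total.
Stratum 1 (Site A): n = 303; a·d/n = 92·96/303 = 29.1485; b·c/n = 75·40/303 = 9.9010
Stratum 2 (Site B): n = 267; a·d/n = 122·46/267 = 21.0187; b·c/n = 39·60/267 = 8.7640
Stratum 3 (Site C): n = 686; a·d/n = 226·233/686 = 76.7609; b·c/n = 58·169/686 = 14.2886
OR_MH = (29.1485 + 21.0187 + 76.7609) / (9.9010 + 8.7640 + 14.2886) = 126.9282 / 32.9537 = 3.85172

3.85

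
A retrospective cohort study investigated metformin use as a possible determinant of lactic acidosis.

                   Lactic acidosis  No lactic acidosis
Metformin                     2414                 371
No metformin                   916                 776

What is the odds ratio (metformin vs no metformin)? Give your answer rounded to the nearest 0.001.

Cells: a = 2414, b = 371, c = 916, d = 776.
OR = (a·d)/(b·c) = (2414 × 776) / (371 × 916) = 1873264 / 339836 = 5.51226
The odds of lactic acidosis are about 5.51 times as high in the metformin group.

5.512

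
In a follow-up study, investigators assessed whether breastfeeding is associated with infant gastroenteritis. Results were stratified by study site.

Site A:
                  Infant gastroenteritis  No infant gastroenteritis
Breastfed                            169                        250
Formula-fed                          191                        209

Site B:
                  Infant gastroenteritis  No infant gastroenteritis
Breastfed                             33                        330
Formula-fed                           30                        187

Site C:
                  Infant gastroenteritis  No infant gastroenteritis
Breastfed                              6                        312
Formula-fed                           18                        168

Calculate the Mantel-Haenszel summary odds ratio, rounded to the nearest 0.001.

OR_MH = Σ(aᵢdᵢ/nᵢ) / Σ(bᵢcᵢ/nᵢ), where nᵢ is the stratum total.
Stratum 1 (Site A): n = 819; a·d/n = 169·209/819 = 43.1270; b·c/n = 250·191/819 = 58.3028
Stratum 2 (Site B): n = 580; a·d/n = 33·187/580 = 10.6397; b·c/n = 330·30/580 = 17.0690
Stratum 3 (Site C): n = 504; a·d/n = 6·168/504 = 2.0000; b·c/n = 312·18/504 = 11.1429
OR_MH = (43.1270 + 10.6397 + 2.0000) / (58.3028 + 17.0690 + 11.1429) = 55.7666 / 86.5146 = 0.64459

0.645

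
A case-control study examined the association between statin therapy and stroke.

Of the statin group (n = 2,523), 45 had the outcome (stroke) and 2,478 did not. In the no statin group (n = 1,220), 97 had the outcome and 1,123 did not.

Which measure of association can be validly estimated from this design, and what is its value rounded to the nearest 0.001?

0.210

From the description: a = 45, b = 2478, c = 97, d = 1123.
This is a case-control study: participants were sampled on outcome status, so risks in the source population cannot be estimated directly — relative risk is not valid here. The odds ratio is the appropriate measure.
OR = (a·d)/(b·c) = (45 × 1123) / (2478 × 97) = 50535 / 240366 = 0.21024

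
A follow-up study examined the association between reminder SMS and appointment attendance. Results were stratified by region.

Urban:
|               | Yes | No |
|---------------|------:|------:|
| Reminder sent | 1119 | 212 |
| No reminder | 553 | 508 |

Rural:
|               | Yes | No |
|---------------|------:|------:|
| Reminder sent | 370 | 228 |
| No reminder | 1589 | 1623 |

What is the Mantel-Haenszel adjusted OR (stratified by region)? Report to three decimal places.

2.743

OR_MH = Σ(aᵢdᵢ/nᵢ) / Σ(bᵢcᵢ/nᵢ), where nᵢ is the stratum total.
Stratum 1 (Urban): n = 2392; a·d/n = 1119·508/2392 = 237.6472; b·c/n = 212·553/2392 = 49.0117
Stratum 2 (Rural): n = 3810; a·d/n = 370·1623/3810 = 157.6142; b·c/n = 228·1589/3810 = 95.0898
OR_MH = (237.6472 + 157.6142) / (49.0117 + 95.0898) = 395.2613 / 144.1015 = 2.74294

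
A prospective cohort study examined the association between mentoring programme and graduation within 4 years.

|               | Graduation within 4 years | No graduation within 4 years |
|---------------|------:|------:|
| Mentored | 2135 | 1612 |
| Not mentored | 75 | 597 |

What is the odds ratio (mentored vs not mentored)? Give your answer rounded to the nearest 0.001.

10.543

Cells: a = 2135, b = 1612, c = 75, d = 597.
OR = (a·d)/(b·c) = (2135 × 597) / (1612 × 75) = 1274595 / 120900 = 10.54256
The odds of graduation within 4 years are about 10.54 times as high in the mentored group.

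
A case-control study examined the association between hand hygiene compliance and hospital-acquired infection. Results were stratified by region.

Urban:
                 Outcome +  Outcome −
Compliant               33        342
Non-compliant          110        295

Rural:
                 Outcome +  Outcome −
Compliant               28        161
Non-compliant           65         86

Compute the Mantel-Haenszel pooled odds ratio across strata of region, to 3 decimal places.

0.248

OR_MH = Σ(aᵢdᵢ/nᵢ) / Σ(bᵢcᵢ/nᵢ), where nᵢ is the stratum total.
Stratum 1 (Urban): n = 780; a·d/n = 33·295/780 = 12.4808; b·c/n = 342·110/780 = 48.2308
Stratum 2 (Rural): n = 340; a·d/n = 28·86/340 = 7.0824; b·c/n = 161·65/340 = 30.7794
OR_MH = (12.4808 + 7.0824) / (48.2308 + 30.7794) = 19.5631 / 79.0102 = 0.24760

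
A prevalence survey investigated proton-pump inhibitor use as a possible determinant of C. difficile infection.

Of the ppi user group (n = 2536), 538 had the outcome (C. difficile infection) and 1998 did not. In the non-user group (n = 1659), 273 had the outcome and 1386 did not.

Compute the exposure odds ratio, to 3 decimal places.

1.367

From the description: a = 538, b = 1998, c = 273, d = 1386.
OR = (a·d)/(b·c) = (538 × 1386) / (1998 × 273) = 745668 / 545454 = 1.36706
The odds of C. difficile infection are about 1.37 times as high in the ppi user group.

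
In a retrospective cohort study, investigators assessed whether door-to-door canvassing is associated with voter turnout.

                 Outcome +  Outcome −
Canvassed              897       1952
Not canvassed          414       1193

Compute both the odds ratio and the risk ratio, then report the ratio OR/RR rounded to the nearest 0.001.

1.084

Cells: a = 897, b = 1952, c = 414, d = 1193.
OR = (897·1193)/(1952·414) = 1070121/808128 = 1.32420
Risk in exposed = 897/2849 = 0.31485; risk in unexposed = 414/1607 = 0.25762; RR = 1.22212
OR/RR = 1.32420 / 1.22212 = 1.08352
The outcome is not rare, so the OR lies further from 1 than the RR.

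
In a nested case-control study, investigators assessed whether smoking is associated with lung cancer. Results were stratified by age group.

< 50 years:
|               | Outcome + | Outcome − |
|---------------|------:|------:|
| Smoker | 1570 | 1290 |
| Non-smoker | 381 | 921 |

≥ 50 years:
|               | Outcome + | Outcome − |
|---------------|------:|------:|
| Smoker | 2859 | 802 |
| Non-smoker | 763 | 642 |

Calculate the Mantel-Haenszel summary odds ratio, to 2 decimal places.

OR_MH = Σ(aᵢdᵢ/nᵢ) / Σ(bᵢcᵢ/nᵢ), where nᵢ is the stratum total.
Stratum 1 (< 50 years): n = 4162; a·d/n = 1570·921/4162 = 347.4219; b·c/n = 1290·381/4162 = 118.0899
Stratum 2 (≥ 50 years): n = 5066; a·d/n = 2859·642/5066 = 362.3131; b·c/n = 802·763/5066 = 120.7908
OR_MH = (347.4219 + 362.3131) / (118.0899 + 120.7908) = 709.7350 / 238.8806 = 2.97109

2.97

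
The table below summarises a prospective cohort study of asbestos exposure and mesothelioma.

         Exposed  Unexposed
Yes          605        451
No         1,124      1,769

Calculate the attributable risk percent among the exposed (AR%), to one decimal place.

Reading the table with exposure as columns: a = 605 (Exposed, case), b = 1124 (Exposed, non-case), c = 451 (Unexposed, case), d = 1769.
Risk in exposed = 605/1729 = 0.34991; risk in unexposed = 451/2220 = 0.20315.
RR = 0.34991/0.20315 = 1.72241
AR% = (RR − 1)/RR × 100 = (1.72241 − 1)/1.72241 × 100 = 41.9419%

41.9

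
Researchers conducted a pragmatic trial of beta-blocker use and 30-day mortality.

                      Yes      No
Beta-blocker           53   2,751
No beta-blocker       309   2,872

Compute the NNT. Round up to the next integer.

13

Risk in treated group = 53/2804 = 0.01890; risk in control = 309/3181 = 0.09714.
Absolute risk reduction = 0.09714 − 0.01890 = 0.07824
NNT = 1 / ARR = 1 / 0.07824 = 12.782 → round up → 13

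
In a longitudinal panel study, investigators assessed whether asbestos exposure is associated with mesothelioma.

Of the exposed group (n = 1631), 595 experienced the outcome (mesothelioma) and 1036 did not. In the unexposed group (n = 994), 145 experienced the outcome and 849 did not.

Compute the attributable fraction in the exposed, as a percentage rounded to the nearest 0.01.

From the description: a = 595, b = 1036, c = 145, d = 849.
Risk in exposed = 595/1631 = 0.36481; risk in unexposed = 145/994 = 0.14588.
RR = 0.36481/0.14588 = 2.50081
AR% = (RR − 1)/RR × 100 = (2.50081 − 1)/2.50081 × 100 = 60.0130%

60.01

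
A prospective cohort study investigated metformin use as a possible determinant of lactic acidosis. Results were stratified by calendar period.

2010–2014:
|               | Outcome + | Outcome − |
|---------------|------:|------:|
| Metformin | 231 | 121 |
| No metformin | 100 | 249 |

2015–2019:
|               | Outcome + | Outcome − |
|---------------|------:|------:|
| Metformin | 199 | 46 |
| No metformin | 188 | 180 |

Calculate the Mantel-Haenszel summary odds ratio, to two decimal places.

OR_MH = Σ(aᵢdᵢ/nᵢ) / Σ(bᵢcᵢ/nᵢ), where nᵢ is the stratum total.
Stratum 1 (2010–2014): n = 701; a·d/n = 231·249/701 = 82.0528; b·c/n = 121·100/701 = 17.2611
Stratum 2 (2015–2019): n = 613; a·d/n = 199·180/613 = 58.4339; b·c/n = 46·188/613 = 14.1077
OR_MH = (82.0528 + 58.4339) / (17.2611 + 14.1077) = 140.4867 / 31.3687 = 4.47856

4.48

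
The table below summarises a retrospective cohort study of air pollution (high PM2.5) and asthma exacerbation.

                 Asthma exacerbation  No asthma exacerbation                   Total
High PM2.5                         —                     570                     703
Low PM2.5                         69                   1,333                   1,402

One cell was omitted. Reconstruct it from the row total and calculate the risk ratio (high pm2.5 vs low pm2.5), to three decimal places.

3.844

The missing cell is in the exposed row: 703 − 570 = 133.
So a = 133, b = 570, c = 69, d = 1333.
RR = [a/(a+b)] / [c/(c+d)] = (133/703) / (69/1402) = 0.18919/0.04922 = 3.84410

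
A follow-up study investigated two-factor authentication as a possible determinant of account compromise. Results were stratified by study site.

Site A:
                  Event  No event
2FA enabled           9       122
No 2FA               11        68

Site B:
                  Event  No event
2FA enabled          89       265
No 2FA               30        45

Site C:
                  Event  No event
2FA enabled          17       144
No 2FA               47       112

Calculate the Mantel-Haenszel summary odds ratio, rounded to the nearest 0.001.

OR_MH = Σ(aᵢdᵢ/nᵢ) / Σ(bᵢcᵢ/nᵢ), where nᵢ is the stratum total.
Stratum 1 (Site A): n = 210; a·d/n = 9·68/210 = 2.9143; b·c/n = 122·11/210 = 6.3905
Stratum 2 (Site B): n = 429; a·d/n = 89·45/429 = 9.3357; b·c/n = 265·30/429 = 18.5315
Stratum 3 (Site C): n = 320; a·d/n = 17·112/320 = 5.9500; b·c/n = 144·47/320 = 21.1500
OR_MH = (2.9143 + 9.3357 + 5.9500) / (6.3905 + 18.5315 + 21.1500) = 18.2000 / 46.0719 = 0.39503

0.395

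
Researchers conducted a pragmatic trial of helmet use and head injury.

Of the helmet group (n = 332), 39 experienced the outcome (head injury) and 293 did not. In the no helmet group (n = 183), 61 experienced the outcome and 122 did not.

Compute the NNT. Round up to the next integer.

Risk in treated group = 39/332 = 0.11747; risk in control = 61/183 = 0.33333.
Absolute risk reduction = 0.33333 − 0.11747 = 0.21586
NNT = 1 / ARR = 1 / 0.21586 = 4.633 → round up → 5

5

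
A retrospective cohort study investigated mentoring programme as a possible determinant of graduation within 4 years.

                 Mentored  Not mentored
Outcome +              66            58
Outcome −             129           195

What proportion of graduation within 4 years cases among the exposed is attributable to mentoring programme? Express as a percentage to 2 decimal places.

32.27

Reading the table with exposure as columns: a = 66 (Mentored, case), b = 129 (Mentored, non-case), c = 58 (Not mentored, case), d = 195.
Risk in exposed = 66/195 = 0.33846; risk in unexposed = 58/253 = 0.22925.
RR = 0.33846/0.22925 = 1.47639
AR% = (RR − 1)/RR × 100 = (1.47639 − 1)/1.47639 × 100 = 32.2673%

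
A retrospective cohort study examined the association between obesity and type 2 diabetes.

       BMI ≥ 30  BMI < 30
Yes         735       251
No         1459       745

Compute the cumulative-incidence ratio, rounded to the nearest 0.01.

Reading the table with exposure as columns: a = 735 (BMI ≥ 30, case), b = 1459 (BMI ≥ 30, non-case), c = 251 (BMI < 30, case), d = 745.
Risk in exposed = 735/2194 = 0.33500; risk in unexposed = 251/996 = 0.25201.
RR = 0.33500 / 0.25201 = 1.32934
The risk among the exposed is 1.33 times that among the unexposed.

1.33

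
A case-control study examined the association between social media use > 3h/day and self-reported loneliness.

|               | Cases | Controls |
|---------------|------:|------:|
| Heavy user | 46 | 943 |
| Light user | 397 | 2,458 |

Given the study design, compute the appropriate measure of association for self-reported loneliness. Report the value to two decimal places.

Cells: a = 46, b = 943, c = 397, d = 2458.
This is a case-control study: participants were sampled on outcome status, so risks in the source population cannot be estimated directly — relative risk is not valid here. The odds ratio is the appropriate measure.
OR = (a·d)/(b·c) = (46 × 2458) / (943 × 397) = 113068 / 374371 = 0.30202

0.30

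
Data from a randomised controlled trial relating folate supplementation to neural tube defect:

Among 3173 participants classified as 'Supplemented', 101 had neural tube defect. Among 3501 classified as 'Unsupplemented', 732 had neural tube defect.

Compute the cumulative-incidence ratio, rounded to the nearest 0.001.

From the description: a = 101, b = 3072, c = 732, d = 2769.
Risk in exposed = 101/3173 = 0.03183; risk in unexposed = 732/3501 = 0.20908.
RR = 0.03183 / 0.20908 = 0.15224
The risk is 85% lower among the exposed than among the unexposed.

0.152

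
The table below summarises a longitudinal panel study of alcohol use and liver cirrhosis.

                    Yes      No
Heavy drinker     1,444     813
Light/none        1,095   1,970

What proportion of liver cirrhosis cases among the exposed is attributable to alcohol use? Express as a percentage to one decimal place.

44.2

Cells: a = 1444, b = 813, c = 1095, d = 1970.
Risk in exposed = 1444/2257 = 0.63979; risk in unexposed = 1095/3065 = 0.35726.
RR = 0.63979/0.35726 = 1.79082
AR% = (RR − 1)/RR × 100 = (1.79082 − 1)/1.79082 × 100 = 44.1597%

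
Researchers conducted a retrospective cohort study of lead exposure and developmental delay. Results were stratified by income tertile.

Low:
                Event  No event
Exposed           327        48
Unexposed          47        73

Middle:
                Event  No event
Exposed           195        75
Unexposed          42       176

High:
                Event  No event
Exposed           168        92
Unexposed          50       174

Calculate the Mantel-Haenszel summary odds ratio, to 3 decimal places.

OR_MH = Σ(aᵢdᵢ/nᵢ) / Σ(bᵢcᵢ/nᵢ), where nᵢ is the stratum total.
Stratum 1 (Low): n = 495; a·d/n = 327·73/495 = 48.2242; b·c/n = 48·47/495 = 4.5576
Stratum 2 (Middle): n = 488; a·d/n = 195·176/488 = 70.3279; b·c/n = 75·42/488 = 6.4549
Stratum 3 (High): n = 484; a·d/n = 168·174/484 = 60.3967; b·c/n = 92·50/484 = 9.5041
OR_MH = (48.2242 + 70.3279 + 60.3967) / (4.5576 + 6.4549 + 9.5041) = 178.9488 / 20.5166 = 8.72214

8.722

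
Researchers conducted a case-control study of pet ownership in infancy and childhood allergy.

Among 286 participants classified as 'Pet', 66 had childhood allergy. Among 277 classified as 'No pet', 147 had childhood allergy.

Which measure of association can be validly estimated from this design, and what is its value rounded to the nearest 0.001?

0.265

From the description: a = 66, b = 220, c = 147, d = 130.
This is a case-control study: participants were sampled on outcome status, so risks in the source population cannot be estimated directly — relative risk is not valid here. The odds ratio is the appropriate measure.
OR = (a·d)/(b·c) = (66 × 130) / (220 × 147) = 8580 / 32340 = 0.26531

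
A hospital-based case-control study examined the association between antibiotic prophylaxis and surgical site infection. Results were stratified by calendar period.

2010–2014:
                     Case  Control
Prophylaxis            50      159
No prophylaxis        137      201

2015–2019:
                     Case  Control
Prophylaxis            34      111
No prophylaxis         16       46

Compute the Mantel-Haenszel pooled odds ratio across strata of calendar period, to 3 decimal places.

OR_MH = Σ(aᵢdᵢ/nᵢ) / Σ(bᵢcᵢ/nᵢ), where nᵢ is the stratum total.
Stratum 1 (2010–2014): n = 547; a·d/n = 50·201/547 = 18.3729; b·c/n = 159·137/547 = 39.8227
Stratum 2 (2015–2019): n = 207; a·d/n = 34·46/207 = 7.5556; b·c/n = 111·16/207 = 8.5797
OR_MH = (18.3729 + 7.5556) / (39.8227 + 8.5797) = 25.9285 / 48.4024 = 0.53569

0.536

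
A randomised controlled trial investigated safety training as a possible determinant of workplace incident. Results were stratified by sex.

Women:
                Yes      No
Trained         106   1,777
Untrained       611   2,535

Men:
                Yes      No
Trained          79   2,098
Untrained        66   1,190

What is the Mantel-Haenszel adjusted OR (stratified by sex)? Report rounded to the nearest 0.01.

0.32

OR_MH = Σ(aᵢdᵢ/nᵢ) / Σ(bᵢcᵢ/nᵢ), where nᵢ is the stratum total.
Stratum 1 (Women): n = 5029; a·d/n = 106·2535/5029 = 53.4321; b·c/n = 1777·611/5029 = 215.8972
Stratum 2 (Men): n = 3433; a·d/n = 79·1190/3433 = 27.3842; b·c/n = 2098·66/3433 = 40.3344
OR_MH = (53.4321 + 27.3842) / (215.8972 + 40.3344) = 80.8163 / 256.2316 = 0.31540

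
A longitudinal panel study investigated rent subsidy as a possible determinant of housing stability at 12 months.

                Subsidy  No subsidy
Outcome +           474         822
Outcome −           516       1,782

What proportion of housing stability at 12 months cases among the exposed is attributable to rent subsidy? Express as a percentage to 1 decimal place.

Reading the table with exposure as columns: a = 474 (Subsidy, case), b = 516 (Subsidy, non-case), c = 822 (No subsidy, case), d = 1782.
Risk in exposed = 474/990 = 0.47879; risk in unexposed = 822/2604 = 0.31567.
RR = 0.47879/0.31567 = 1.51674
AR% = (RR − 1)/RR × 100 = (1.51674 − 1)/1.51674 × 100 = 34.0693%

34.1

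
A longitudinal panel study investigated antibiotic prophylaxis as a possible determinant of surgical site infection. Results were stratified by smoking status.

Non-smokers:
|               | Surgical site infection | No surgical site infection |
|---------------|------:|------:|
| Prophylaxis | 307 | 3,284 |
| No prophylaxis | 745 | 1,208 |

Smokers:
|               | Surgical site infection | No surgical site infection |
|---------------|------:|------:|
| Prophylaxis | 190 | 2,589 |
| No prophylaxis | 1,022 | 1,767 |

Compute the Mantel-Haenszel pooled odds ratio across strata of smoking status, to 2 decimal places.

0.14

OR_MH = Σ(aᵢdᵢ/nᵢ) / Σ(bᵢcᵢ/nᵢ), where nᵢ is the stratum total.
Stratum 1 (Non-smokers): n = 5544; a·d/n = 307·1208/5544 = 66.8932; b·c/n = 3284·745/5544 = 441.3023
Stratum 2 (Smokers): n = 5568; a·d/n = 190·1767/5568 = 60.2963; b·c/n = 2589·1022/5568 = 475.2080
OR_MH = (66.8932 + 60.2963) / (441.3023 + 475.2080) = 127.1896 / 916.5103 = 0.13878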